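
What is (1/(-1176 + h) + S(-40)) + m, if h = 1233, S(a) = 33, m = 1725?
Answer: 100207/57 ≈ 1758.0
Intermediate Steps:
(1/(-1176 + h) + S(-40)) + m = (1/(-1176 + 1233) + 33) + 1725 = (1/57 + 33) + 1725 = 1882/57 + 1725 = 100207/57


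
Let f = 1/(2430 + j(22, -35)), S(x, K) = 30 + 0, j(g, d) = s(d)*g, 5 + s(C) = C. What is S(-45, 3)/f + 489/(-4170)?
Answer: 64634837/1390 ≈ 46500.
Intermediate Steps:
s(C) = -5 + C
j(g, d) = g*(-5 + d) (j(g, d) = (-5 + d)*g = g*(-5 + d))
S(x, K) = 30
f = 1/1550 (f = 1/(2430 + 22*(-5 - 35)) = 1/(2430 + 22*(-40)) = 1/(2430 - 880) = 1/1550 ≈ 0.00064516)
S(-45, 3)/f + 489/(-4170) = 30/(1/1550) + 489/(-4170) = 30*1550 + 489*(-1/4170) = 46500 - 163/1390 = 64634837/1390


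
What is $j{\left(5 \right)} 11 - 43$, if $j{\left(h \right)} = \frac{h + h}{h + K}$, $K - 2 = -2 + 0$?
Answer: $-21$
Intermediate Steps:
$K = 0$ ($K = 2 + \left(-2 + 0\right) = 2 - 2 = 0$)
$j{\left(h \right)} = 2$ ($j{\left(h \right)} = \frac{h + h}{h + 0} = \frac{2 h}{h} = 2$)
$j{\left(5 \right)} 11 - 43 = 2 \cdot 11 - 43 = 22 - 43 = -21$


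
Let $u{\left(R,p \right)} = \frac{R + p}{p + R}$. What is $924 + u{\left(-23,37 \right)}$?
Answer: $925$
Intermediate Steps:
$u{\left(R,p \right)} = 1$ ($u{\left(R,p \right)} = \frac{R + p}{R + p} = 1$)
$924 + u{\left(-23,37 \right)} = 924 + 1 = 925$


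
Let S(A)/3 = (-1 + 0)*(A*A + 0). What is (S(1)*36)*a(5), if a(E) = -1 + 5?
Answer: -432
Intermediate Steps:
a(E) = 4
S(A) = -3*A² (S(A) = 3*((-1 + 0)*(A*A + 0)) = 3*(-(A² + 0)) = 3*(-A²) = -3*A²)
(S(1)*36)*a(5) = (-3*1²*36)*4 = (-3*1*36)*4 = -3*36*4 = -108*4 = -432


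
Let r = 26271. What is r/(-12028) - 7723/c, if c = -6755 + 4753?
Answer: 20148851/12040028 ≈ 1.6735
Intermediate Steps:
c = -2002
r/(-12028) - 7723/c = 26271/(-12028) - 7723/(-2002) = 26271*(-1/12028) - 7723*(-1/2002) = -26271/12028 + 7723/2002 = 20148851/12040028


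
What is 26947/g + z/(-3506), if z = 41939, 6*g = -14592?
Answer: -98235915/4263296 ≈ -23.042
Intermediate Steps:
g = -2432 (g = (1/6)*(-14592) = -2432)
26947/g + z/(-3506) = 26947/(-2432) + 41939/(-3506) = 26947*(-1/2432) + 41939*(-1/3506) = -26947/2432 - 41939/3506 = -98235915/4263296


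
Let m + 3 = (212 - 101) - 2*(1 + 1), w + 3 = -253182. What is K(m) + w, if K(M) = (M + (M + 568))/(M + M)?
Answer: -6582713/26 ≈ -2.5318e+5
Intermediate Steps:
w = -253185 (w = -3 - 253182 = -253185)
m = 104 (m = -3 + ((212 - 101) - 2*(1 + 1)) = -3 + (111 - 2*2) = -3 + (111 - 4) = -3 + 107 = 104)
K(M) = (568 + 2*M)/(2*M) (K(M) = (M + (568 + M))/((2*M)) = (568 + 2*M)*(1/(2*M)) = (568 + 2*M)/(2*M))
K(m) + w = (284 + 104)/104 - 253185 = (1/104)*388 - 253185 = 97/26 - 253185 = -6582713/26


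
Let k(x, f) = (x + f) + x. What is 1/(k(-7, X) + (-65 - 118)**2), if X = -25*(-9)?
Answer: 1/33700 ≈ 2.9674e-5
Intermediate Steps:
X = 225
k(x, f) = f + 2*x (k(x, f) = (f + x) + x = f + 2*x)
1/(k(-7, X) + (-65 - 118)**2) = 1/((225 + 2*(-7)) + (-65 - 118)**2) = 1/((225 - 14) + (-183)**2) = 1/(211 + 33489) = 1/33700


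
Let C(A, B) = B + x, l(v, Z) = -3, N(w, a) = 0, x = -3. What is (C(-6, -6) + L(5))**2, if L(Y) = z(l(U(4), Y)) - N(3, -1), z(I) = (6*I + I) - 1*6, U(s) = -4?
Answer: 1296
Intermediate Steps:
z(I) = -6 + 7*I (z(I) = 7*I - 6 = -6 + 7*I)
L(Y) = -27 (L(Y) = (-6 + 7*(-3)) - 1*0 = (-6 - 21) + 0 = -27 + 0 = -27)
C(A, B) = -3 + B (C(A, B) = B - 3 = -3 + B)
(C(-6, -6) + L(5))**2 = ((-3 - 6) - 27)**2 = (-9 - 27)**2 = (-36)**2 = 1296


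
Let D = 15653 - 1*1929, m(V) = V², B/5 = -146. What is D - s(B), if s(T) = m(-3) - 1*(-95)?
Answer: 13620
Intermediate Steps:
B = -730 (B = 5*(-146) = -730)
s(T) = 104 (s(T) = (-3)² - 1*(-95) = 9 + 95 = 104)
D = 13724 (D = 15653 - 1929 = 13724)
D - s(B) = 13724 - 1*104 = 13724 - 104 = 13620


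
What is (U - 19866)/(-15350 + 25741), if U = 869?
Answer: -18997/10391 ≈ -1.8282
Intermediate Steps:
(U - 19866)/(-15350 + 25741) = (869 - 19866)/(-15350 + 25741) = -18997/10391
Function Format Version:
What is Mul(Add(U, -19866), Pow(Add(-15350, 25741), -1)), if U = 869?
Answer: Rational(-18997, 10391) ≈ -1.8282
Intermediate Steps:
Mul(Add(U, -19866), Pow(Add(-15350, 25741), -1)) = Mul(Add(869, -19866), Pow(Add(-15350, 25741), -1)) = Mul(-18997, Pow(10391, -1)) = Mul(-18997, Rational(1, 10391)) = Rational(-18997, 10391)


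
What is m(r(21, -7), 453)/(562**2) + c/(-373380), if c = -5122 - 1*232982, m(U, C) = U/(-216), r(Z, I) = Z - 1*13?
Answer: 169208338381/265342123620 ≈ 0.63770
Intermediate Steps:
r(Z, I) = -13 + Z (r(Z, I) = Z - 13 = -13 + Z)
m(U, C) = -U/216 (m(U, C) = U*(-1/216) = -U/216)
c = -238104 (c = -5122 - 232982 = -238104)
m(r(21, -7), 453)/(562**2) + c/(-373380) = (-(-13 + 21)/216)/(562**2) - 238104/(-373380) = -1/216*8/315844 - 238104*(-1/373380) = -1/27*1/315844 + 19842/31115 = -1/8527788 + 19842/31115 = 169208338381/265342123620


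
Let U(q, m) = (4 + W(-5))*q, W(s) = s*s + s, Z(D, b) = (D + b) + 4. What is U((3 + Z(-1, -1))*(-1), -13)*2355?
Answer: -282600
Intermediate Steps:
Z(D, b) = 4 + D + b
W(s) = s + s² (W(s) = s² + s = s + s²)
U(q, m) = 24*q (U(q, m) = (4 - 5*(1 - 5))*q = (4 - 5*(-4))*q = (4 + 20)*q = 24*q)
U((3 + Z(-1, -1))*(-1), -13)*2355 = (24*((3 + (4 - 1 - 1))*(-1)))*2355 = (24*((3 + 2)*(-1)))*2355 = (24*(5*(-1)))*2355 = (24*(-5))*2355 = -120*2355 = -282600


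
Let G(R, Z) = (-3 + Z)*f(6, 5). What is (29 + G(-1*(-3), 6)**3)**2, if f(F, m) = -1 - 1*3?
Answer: 2886601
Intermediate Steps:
f(F, m) = -4 (f(F, m) = -1 - 3 = -4)
G(R, Z) = 12 - 4*Z (G(R, Z) = (-3 + Z)*(-4) = 12 - 4*Z)
(29 + G(-1*(-3), 6)**3)**2 = (29 + (12 - 4*6)**3)**2 = (29 + (12 - 24)**3)**2 = (29 + (-12)**3)**2 = (29 - 1728)**2 = (-1699)**2 = 2886601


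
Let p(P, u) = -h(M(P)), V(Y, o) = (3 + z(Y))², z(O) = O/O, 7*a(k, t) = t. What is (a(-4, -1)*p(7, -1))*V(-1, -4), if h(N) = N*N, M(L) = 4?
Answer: 256/7 ≈ 36.571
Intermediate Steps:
a(k, t) = t/7
z(O) = 1
h(N) = N²
V(Y, o) = 16 (V(Y, o) = (3 + 1)² = 4² = 16)
p(P, u) = -16 (p(P, u) = -1*4² = -1*16 = -16)
(a(-4, -1)*p(7, -1))*V(-1, -4) = (((⅐)*(-1))*(-16))*16 = -⅐*(-16)*16 = (16/7)*16 = 256/7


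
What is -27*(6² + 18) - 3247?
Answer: -4705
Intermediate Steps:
-27*(6² + 18) - 3247 = -27*(36 + 18) - 3247 = -27*54 - 3247 = -1458 - 3247 = -4705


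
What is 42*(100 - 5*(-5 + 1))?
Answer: 5040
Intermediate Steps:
42*(100 - 5*(-5 + 1)) = 42*(100 - 5*(-4)) = 42*(100 + 20) = 42*120 = 5040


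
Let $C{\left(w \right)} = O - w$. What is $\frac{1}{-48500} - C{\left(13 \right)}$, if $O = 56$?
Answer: $- \frac{2085501}{48500} \approx -43.0$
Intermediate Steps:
$C{\left(w \right)} = 56 - w$
$\frac{1}{-48500} - C{\left(13 \right)} = \frac{1}{-48500} - \left(56 - 13\right) = - \frac{1}{48500} - \left(56 - 13\right) = - \frac{1}{48500} - 43 = - \frac{2085501}{48500}$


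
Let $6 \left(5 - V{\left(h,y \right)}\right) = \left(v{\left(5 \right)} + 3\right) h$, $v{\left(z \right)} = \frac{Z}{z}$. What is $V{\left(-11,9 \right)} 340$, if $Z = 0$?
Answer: $3570$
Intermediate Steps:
$v{\left(z \right)} = 0$ ($v{\left(z \right)} = \frac{0}{z} = 0$)
$V{\left(h,y \right)} = 5 - \frac{h}{2}$ ($V{\left(h,y \right)} = 5 - \frac{\left(0 + 3\right) h}{6} = 5 - \frac{3 h}{6} = 5 - \frac{h}{2}$)
$V{\left(-11,9 \right)} 340 = \left(5 - - \frac{11}{2}\right) 340 = \left(5 + \frac{11}{2}\right) 340 = \frac{21}{2} \cdot 340 = 3570$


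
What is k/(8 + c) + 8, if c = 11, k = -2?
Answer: 150/19 ≈ 7.8947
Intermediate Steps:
k/(8 + c) + 8 = -2/(8 + 11) + 8 = -2/19 + 8 = 150/19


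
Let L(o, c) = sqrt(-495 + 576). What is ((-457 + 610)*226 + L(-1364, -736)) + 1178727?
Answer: 1213314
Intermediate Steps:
L(o, c) = 9 (L(o, c) = sqrt(81) = 9)
((-457 + 610)*226 + L(-1364, -736)) + 1178727 = ((-457 + 610)*226 + 9) + 1178727 = (153*226 + 9) + 1178727 = (34578 + 9) + 1178727 = 34587 + 1178727 = 1213314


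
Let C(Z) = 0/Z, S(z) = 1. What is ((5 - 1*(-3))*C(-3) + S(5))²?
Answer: 1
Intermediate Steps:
C(Z) = 0
((5 - 1*(-3))*C(-3) + S(5))² = ((5 - 1*(-3))*0 + 1)² = ((5 + 3)*0 + 1)² = (8*0 + 1)² = (0 + 1)² = 1² = 1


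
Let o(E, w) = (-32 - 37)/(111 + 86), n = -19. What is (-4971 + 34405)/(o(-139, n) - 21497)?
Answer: -2899249/2117489 ≈ -1.3692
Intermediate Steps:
o(E, w) = -69/197
(-4971 + 34405)/(o(-139, n) - 21497) = (-4971 + 34405)/(-69/197 - 21497) = 29434/(-4234978/197) = 29434*(-197/4234978) = -2899249/2117489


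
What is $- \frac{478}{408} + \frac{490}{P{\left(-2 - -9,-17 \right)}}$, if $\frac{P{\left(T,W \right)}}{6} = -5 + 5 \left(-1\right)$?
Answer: $- \frac{635}{68} \approx -9.3382$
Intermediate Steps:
$P{\left(T,W \right)} = -60$ ($P{\left(T,W \right)} = 6 \left(-5 + 5 \left(-1\right)\right) = 6 \left(-5 - 5\right) = 6 \left(-10\right) = -60$)
$- \frac{478}{408} + \frac{490}{P{\left(-2 - -9,-17 \right)}} = - \frac{478}{408} + \frac{490}{-60} = \left(-478\right) \frac{1}{408} + 490 \left(- \frac{1}{60}\right) = - \frac{239}{204} - \frac{49}{6} = - \frac{635}{68}$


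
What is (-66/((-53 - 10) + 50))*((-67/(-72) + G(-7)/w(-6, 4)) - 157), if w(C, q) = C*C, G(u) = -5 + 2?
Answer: -123673/156 ≈ -792.78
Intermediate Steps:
G(u) = -3
w(C, q) = C**2
(-66/((-53 - 10) + 50))*((-67/(-72) + G(-7)/w(-6, 4)) - 157) = (-66/((-53 - 10) + 50))*((-67/(-72) - 3/((-6)**2)) - 157) = (-66/(-63 + 50))*((-67*(-1/72) - 3/36) - 157) = (-66/(-13))*((67/72 - 3*1/36) - 157) = (-66*(-1/13))*((67/72 - 1/12) - 157) = 66*(61/72 - 157)/13 = (66/13)*(-11243/72) = -123673/156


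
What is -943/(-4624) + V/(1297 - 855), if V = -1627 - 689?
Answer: -302717/60112 ≈ -5.0359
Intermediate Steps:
V = -2316
-943/(-4624) + V/(1297 - 855) = -943/(-4624) - 2316/(1297 - 855) = -943*(-1/4624) - 2316/442 = 943/4624 - 2316*1/442 = 943/4624 - 1158/221 = -302717/60112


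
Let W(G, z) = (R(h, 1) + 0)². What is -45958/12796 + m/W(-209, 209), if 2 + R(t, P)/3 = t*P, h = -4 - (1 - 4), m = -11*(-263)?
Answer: 16648115/518238 ≈ 32.124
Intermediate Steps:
m = 2893
h = -1 (h = -4 - 1*(-3) = -4 + 3 = -1)
R(t, P) = -6 + 3*P*t (R(t, P) = -6 + 3*(t*P) = -6 + 3*(P*t) = -6 + 3*P*t)
W(G, z) = 81 (W(G, z) = ((-6 + 3*1*(-1)) + 0)² = ((-6 - 3) + 0)² = (-9 + 0)² = (-9)² = 81)
-45958/12796 + m/W(-209, 209) = -45958/12796 + 2893/81 = -45958*1/12796 + 2893*(1/81) = -22979/6398 + 2893/81 = 16648115/518238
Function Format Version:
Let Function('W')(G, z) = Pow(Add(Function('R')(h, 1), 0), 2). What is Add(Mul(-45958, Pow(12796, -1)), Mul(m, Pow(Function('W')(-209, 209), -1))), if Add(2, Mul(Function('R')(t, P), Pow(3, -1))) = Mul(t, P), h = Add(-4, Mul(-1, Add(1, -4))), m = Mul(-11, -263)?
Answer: Rational(16648115, 518238) ≈ 32.124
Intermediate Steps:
m = 2893
h = -1 (h = Add(-4, Mul(-1, -3)) = Add(-4, 3) = -1)
Function('R')(t, P) = Add(-6, Mul(3, P, t)) (Function('R')(t, P) = Add(-6, Mul(3, Mul(t, P))) = Add(-6, Mul(3, Mul(P, t))) = Add(-6, Mul(3, P, t)))
Function('W')(G, z) = 81 (Function('W')(G, z) = Pow(Add(Add(-6, Mul(3, 1, -1)), 0), 2) = Pow(Add(Add(-6, -3), 0), 2) = Pow(Add(-9, 0), 2) = Pow(-9, 2) = 81)
Add(Mul(-45958, Pow(12796, -1)), Mul(m, Pow(Function('W')(-209, 209), -1))) = Add(Mul(-45958, Pow(12796, -1)), Mul(2893, Pow(81, -1))) = Add(Mul(-45958, Rational(1, 12796)), Mul(2893, Rational(1, 81))) = Add(Rational(-22979, 6398), Rational(2893, 81)) = Rational(16648115, 518238)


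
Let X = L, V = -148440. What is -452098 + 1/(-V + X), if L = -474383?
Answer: -147358178415/325943 ≈ -4.5210e+5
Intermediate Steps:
X = -474383
-452098 + 1/(-V + X) = -452098 + 1/(-1*(-148440) - 474383) = -452098 + 1/(148440 - 474383) = -452098 + 1/(-325943) = -452098 - 1/325943 = -147358178415/325943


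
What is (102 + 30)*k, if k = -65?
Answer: -8580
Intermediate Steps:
(102 + 30)*k = (102 + 30)*(-65) = 132*(-65) = -8580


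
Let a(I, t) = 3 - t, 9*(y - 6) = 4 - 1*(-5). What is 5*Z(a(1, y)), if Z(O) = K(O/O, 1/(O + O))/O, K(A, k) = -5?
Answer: 25/4 ≈ 6.2500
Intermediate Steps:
y = 7 (y = 6 + (4 - 1*(-5))/9 = 6 + (4 + 5)/9 = 6 + (⅑)*9 = 6 + 1 = 7)
Z(O) = -5/O
5*Z(a(1, y)) = 5*(-5/(3 - 1*7)) = 5*(-5/(3 - 7)) = 5*(-5/(-4)) = 5*(-5*(-¼)) = 5*(5/4) = 25/4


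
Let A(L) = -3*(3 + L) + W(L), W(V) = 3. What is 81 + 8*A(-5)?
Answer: 153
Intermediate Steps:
A(L) = -6 - 3*L (A(L) = -3*(3 + L) + 3 = (-9 - 3*L) + 3 = -6 - 3*L)
81 + 8*A(-5) = 81 + 8*(-6 - 3*(-5)) = 81 + 8*(-6 + 15) = 81 + 8*9 = 81 + 72 = 153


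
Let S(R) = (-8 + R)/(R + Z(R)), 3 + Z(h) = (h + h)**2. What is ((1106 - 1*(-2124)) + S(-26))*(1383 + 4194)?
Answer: 48186484632/2675 ≈ 1.8014e+7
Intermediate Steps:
Z(h) = -3 + 4*h**2 (Z(h) = -3 + (h + h)**2 = -3 + (2*h)**2 = -3 + 4*h**2)
S(R) = (-8 + R)/(-3 + R + 4*R**2) (S(R) = (-8 + R)/(R + (-3 + 4*R**2)) = (-8 + R)/(-3 + R + 4*R**2))
((1106 - 1*(-2124)) + S(-26))*(1383 + 4194) = ((1106 - 1*(-2124)) + (-8 - 26)/(-3 - 26 + 4*(-26)**2))*(1383 + 4194) = ((1106 + 2124) - 34/(-3 - 26 + 4*676))*5577 = (3230 - 34/(-3 - 26 + 2704))*5577 = (3230 - 34/2675)*5577 = (8640216/2675)*5577 = 48186484632/2675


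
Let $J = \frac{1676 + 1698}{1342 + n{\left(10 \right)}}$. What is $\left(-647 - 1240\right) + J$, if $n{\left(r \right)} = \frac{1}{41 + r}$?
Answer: $- \frac{128979867}{68443} \approx -1884.5$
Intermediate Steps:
$J = \frac{172074}{68443}$ ($J = \frac{1676 + 1698}{1342 + \frac{1}{41 + 10}} = \frac{3374}{1342 + \frac{1}{51}} = \frac{3374}{\frac{68443}{51}} = 3374 \cdot \frac{51}{68443} = \frac{172074}{68443} \approx 2.5141$)
$\left(-647 - 1240\right) + J = \left(-647 - 1240\right) + \frac{172074}{68443} = -1887 + \frac{172074}{68443} = - \frac{128979867}{68443}$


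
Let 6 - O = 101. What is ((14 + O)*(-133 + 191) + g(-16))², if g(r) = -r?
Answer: 21921124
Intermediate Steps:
O = -95 (O = 6 - 1*101 = 6 - 101 = -95)
((14 + O)*(-133 + 191) + g(-16))² = ((14 - 95)*(-133 + 191) - 1*(-16))² = (-81*58 + 16)² = (-4698 + 16)² = (-4682)² = 21921124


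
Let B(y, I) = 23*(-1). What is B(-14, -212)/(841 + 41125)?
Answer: -23/41966 ≈ -0.00054806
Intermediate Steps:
B(y, I) = -23
B(-14, -212)/(841 + 41125) = -23/(841 + 41125) = -23/41966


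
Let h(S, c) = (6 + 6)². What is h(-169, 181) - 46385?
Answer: -46241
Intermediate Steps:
h(S, c) = 144 (h(S, c) = 12² = 144)
h(-169, 181) - 46385 = 144 - 46385 = -46241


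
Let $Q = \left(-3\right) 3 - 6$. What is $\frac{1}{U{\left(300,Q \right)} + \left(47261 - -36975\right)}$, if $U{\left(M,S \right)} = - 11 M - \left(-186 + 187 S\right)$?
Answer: $\frac{1}{83927} \approx 1.1915 \cdot 10^{-5}$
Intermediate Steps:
$Q = -15$ ($Q = -9 - 6 = -15$)
$U{\left(M,S \right)} = 186 - 187 S - 11 M$ ($U{\left(M,S \right)} = - 11 M - \left(-186 + 187 S\right) = 186 - 187 S - 11 M$)
$\frac{1}{U{\left(300,Q \right)} + \left(47261 - -36975\right)} = \frac{1}{\left(186 - -2805 - 3300\right) + \left(47261 - -36975\right)} = \frac{1}{\left(186 + 2805 - 3300\right) + \left(47261 + 36975\right)} = \frac{1}{-309 + 84236} = \frac{1}{83927}$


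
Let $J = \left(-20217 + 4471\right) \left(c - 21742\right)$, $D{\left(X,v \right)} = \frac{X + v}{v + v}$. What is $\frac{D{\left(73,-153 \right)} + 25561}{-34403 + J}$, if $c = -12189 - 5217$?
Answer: $\frac{3910873}{94307670765} \approx 4.1469 \cdot 10^{-5}$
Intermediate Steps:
$c = -17406$
$D{\left(X,v \right)} = \frac{X + v}{2 v}$
$J = 616424408$ ($J = \left(-20217 + 4471\right) \left(-17406 - 21742\right) = \left(-15746\right) \left(-39148\right) = 616424408$)
$\frac{D{\left(73,-153 \right)} + 25561}{-34403 + J} = \frac{\frac{73 - 153}{2 \left(-153\right)} + 25561}{-34403 + 616424408} = \frac{\frac{1}{2} \left(- \frac{1}{153}\right) \left(-80\right) + 25561}{616390005} = \left(\frac{40}{153} + 25561\right) \frac{1}{616390005} = \frac{3910873}{153} \cdot \frac{1}{616390005} = \frac{3910873}{94307670765}$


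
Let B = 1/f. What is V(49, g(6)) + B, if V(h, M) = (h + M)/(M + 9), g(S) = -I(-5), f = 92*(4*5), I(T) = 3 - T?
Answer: 75441/1840 ≈ 41.001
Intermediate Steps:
f = 1840 (f = 92*20 = 1840)
g(S) = -8 (g(S) = -(3 - 1*(-5)) = -(3 + 5) = -1*8 = -8)
V(h, M) = (M + h)/(9 + M)
B = 1/1840 ≈ 0.00054348
V(49, g(6)) + B = (-8 + 49)/(9 - 8) + 1/1840 = 41/1 + 1/1840 = 1*41 + 1/1840 = 41 + 1/1840 = 75441/1840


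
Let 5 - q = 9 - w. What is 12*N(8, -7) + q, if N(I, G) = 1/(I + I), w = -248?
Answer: -1005/4 ≈ -251.25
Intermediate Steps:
q = -252 (q = 5 - (9 - 1*(-248)) = 5 - (9 + 248) = 5 - 1*257 = 5 - 257 = -252)
N(I, G) = 1/(2*I)
12*N(8, -7) + q = 12*((½)/8) - 252 = 12*((½)*(⅛)) - 252 = 12*(1/16) - 252 = ¾ - 252 = -1005/4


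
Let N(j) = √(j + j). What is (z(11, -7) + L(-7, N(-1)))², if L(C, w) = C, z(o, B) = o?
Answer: 16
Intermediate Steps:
N(j) = √2*√j (N(j) = √(2*j) = √2*√j)
(z(11, -7) + L(-7, N(-1)))² = (11 - 7)² = 4² = 16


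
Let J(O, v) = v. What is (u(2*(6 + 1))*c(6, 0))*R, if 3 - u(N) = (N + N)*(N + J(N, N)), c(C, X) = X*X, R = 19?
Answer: 0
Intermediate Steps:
c(C, X) = X²
u(N) = 3 - 4*N² (u(N) = 3 - (N + N)*(N + N) = 3 - 2*N*2*N = 3 - 4*N²)
(u(2*(6 + 1))*c(6, 0))*R = ((3 - 4*4*(6 + 1)²)*0²)*19 = ((3 - 4*(2*7)²)*0)*19 = ((3 - 4*14²)*0)*19 = ((3 - 4*196)*0)*19 = ((3 - 784)*0)*19 = -781*0*19 = 0*19 = 0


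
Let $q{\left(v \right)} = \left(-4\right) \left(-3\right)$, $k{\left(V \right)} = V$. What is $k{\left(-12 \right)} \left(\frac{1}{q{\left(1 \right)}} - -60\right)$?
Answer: $-721$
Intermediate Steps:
$q{\left(v \right)} = 12$
$k{\left(-12 \right)} \left(\frac{1}{q{\left(1 \right)}} - -60\right) = - 12 \left(\frac{1}{12} - -60\right) = - 12 \left(\frac{1}{12} + 60\right) = \left(-12\right) \frac{721}{12} = -721$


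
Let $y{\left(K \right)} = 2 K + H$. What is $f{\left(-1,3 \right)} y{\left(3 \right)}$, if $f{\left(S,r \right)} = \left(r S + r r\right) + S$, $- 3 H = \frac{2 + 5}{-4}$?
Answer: $\frac{395}{12} \approx 32.917$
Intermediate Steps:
$H = \frac{7}{12}$ ($H = - \frac{\left(2 + 5\right) \frac{1}{-4}}{3} = - \frac{7 \left(- \frac{1}{4}\right)}{3} = \left(- \frac{1}{3}\right) \left(- \frac{7}{4}\right) = \frac{7}{12} \approx 0.58333$)
$f{\left(S,r \right)} = S + r^{2} + S r$ ($f{\left(S,r \right)} = \left(S r + r^{2}\right) + S = \left(r^{2} + S r\right) + S = S + r^{2} + S r$)
$y{\left(K \right)} = \frac{7}{12} + 2 K$ ($y{\left(K \right)} = 2 K + \frac{7}{12} = \frac{7}{12} + 2 K$)
$f{\left(-1,3 \right)} y{\left(3 \right)} = \left(-1 + 3^{2} - 3\right) \left(\frac{7}{12} + 2 \cdot 3\right) = \left(-1 + 9 - 3\right) \left(\frac{7}{12} + 6\right) = 5 \cdot \frac{79}{12} = \frac{395}{12}$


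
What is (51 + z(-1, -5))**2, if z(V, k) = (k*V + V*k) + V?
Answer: 3600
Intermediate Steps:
z(V, k) = V + 2*V*k (z(V, k) = (V*k + V*k) + V = 2*V*k + V = V + 2*V*k)
(51 + z(-1, -5))**2 = (51 - (1 + 2*(-5)))**2 = (51 - (1 - 10))**2 = (51 - 1*(-9))**2 = (51 + 9)**2 = 60**2 = 3600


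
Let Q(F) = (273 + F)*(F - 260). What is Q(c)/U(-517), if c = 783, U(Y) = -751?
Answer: -552288/751 ≈ -735.40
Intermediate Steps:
Q(F) = (-260 + F)*(273 + F) (Q(F) = (273 + F)*(-260 + F) = (-260 + F)*(273 + F))
Q(c)/U(-517) = (-70980 + 783**2 + 13*783)/(-751) = (-70980 + 613089 + 10179)*(-1/751) = 552288*(-1/751) = -552288/751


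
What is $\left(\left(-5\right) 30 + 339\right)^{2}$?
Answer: $35721$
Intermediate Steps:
$\left(\left(-5\right) 30 + 339\right)^{2} = \left(-150 + 339\right)^{2} = 189^{2} = 35721$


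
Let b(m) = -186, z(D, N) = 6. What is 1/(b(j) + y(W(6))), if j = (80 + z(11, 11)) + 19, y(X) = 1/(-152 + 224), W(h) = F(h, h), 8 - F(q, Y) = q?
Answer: -72/13391 ≈ -0.0053767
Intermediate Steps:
F(q, Y) = 8 - q
W(h) = 8 - h
y(X) = 1/72
j = 105 (j = (80 + 6) + 19 = 86 + 19 = 105)
1/(b(j) + y(W(6))) = 1/(-186 + 1/72) = 1/(-13391/72) = -72/13391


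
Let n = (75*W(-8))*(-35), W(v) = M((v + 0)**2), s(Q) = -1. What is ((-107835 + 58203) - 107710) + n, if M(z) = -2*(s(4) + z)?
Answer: 173408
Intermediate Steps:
M(z) = 2 - 2*z (M(z) = -2*(-1 + z) = 2 - 2*z)
W(v) = 2 - 2*v**2 (W(v) = 2 - 2*(v + 0)**2 = 2 - 2*v**2)
n = 330750 (n = (75*(2 - 2*(-8)**2))*(-35) = (75*(2 - 2*64))*(-35) = (75*(2 - 128))*(-35) = (75*(-126))*(-35) = -9450*(-35) = 330750)
((-107835 + 58203) - 107710) + n = ((-107835 + 58203) - 107710) + 330750 = (-49632 - 107710) + 330750 = -157342 + 330750 = 173408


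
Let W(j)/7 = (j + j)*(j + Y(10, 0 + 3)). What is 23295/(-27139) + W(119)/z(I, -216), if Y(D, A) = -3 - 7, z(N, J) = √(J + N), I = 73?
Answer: -23295/27139 - 181594*I*√143/143 ≈ -0.85836 - 15186.0*I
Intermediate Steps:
Y(D, A) = -10
W(j) = 14*j*(-10 + j) (W(j) = 7*((j + j)*(j - 10)) = 7*((2*j)*(-10 + j)) = 7*(2*j*(-10 + j)) = 14*j*(-10 + j))
23295/(-27139) + W(119)/z(I, -216) = 23295/(-27139) + (14*119*(-10 + 119))/(√(-216 + 73)) = 23295*(-1/27139) + (14*119*109)/(√(-143)) = -23295/27139 + 181594/((I*√143)) = -23295/27139 + 181594*(-I*√143/143) = -23295/27139 - 181594*I*√143/143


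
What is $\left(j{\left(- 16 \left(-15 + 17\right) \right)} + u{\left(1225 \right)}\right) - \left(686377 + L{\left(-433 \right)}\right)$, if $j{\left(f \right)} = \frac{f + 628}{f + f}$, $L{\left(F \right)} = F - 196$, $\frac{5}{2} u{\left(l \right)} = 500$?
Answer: $- \frac{10968917}{16} \approx -6.8556 \cdot 10^{5}$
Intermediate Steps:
$u{\left(l \right)} = 200$ ($u{\left(l \right)} = \frac{2}{5} \cdot 500 = 200$)
$L{\left(F \right)} = -196 + F$ ($L{\left(F \right)} = F - 196 = -196 + F$)
$j{\left(f \right)} = \frac{628 + f}{2 f}$
$\left(j{\left(- 16 \left(-15 + 17\right) \right)} + u{\left(1225 \right)}\right) - \left(686377 + L{\left(-433 \right)}\right) = \left(\frac{628 - 16 \left(-15 + 17\right)}{2 \left(- 16 \left(-15 + 17\right)\right)} + 200\right) - 685748 = \left(\frac{628 - 32}{2 \left(\left(-16\right) 2\right)} + 200\right) - 685748 = \left(\frac{628 - 32}{2 \left(-32\right)} + 200\right) + \left(-686377 + 629\right) = \left(\frac{1}{2} \left(- \frac{1}{32}\right) 596 + 200\right) - 685748 = \left(- \frac{149}{16} + 200\right) - 685748 = \frac{3051}{16} - 685748 = - \frac{10968917}{16}$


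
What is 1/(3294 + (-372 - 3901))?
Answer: -1/979 ≈ -0.0010215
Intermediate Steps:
1/(3294 + (-372 - 3901)) = 1/(3294 - 4273) = 1/(-979) = -1/979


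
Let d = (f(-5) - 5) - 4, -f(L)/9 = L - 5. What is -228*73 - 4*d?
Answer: -16968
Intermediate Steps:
f(L) = 45 - 9*L (f(L) = -9*(L - 5) = -9*(-5 + L) = 45 - 9*L)
d = 81 (d = ((45 - 9*(-5)) - 5) - 4 = ((45 + 45) - 5) - 4 = (90 - 5) - 4 = 85 - 4 = 81)
-228*73 - 4*d = -228*73 - 4*81 = -16644 - 324 = -16968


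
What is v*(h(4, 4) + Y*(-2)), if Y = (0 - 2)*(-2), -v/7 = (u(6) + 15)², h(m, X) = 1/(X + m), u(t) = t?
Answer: 194481/8 ≈ 24310.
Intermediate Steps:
v = -3087 (v = -7*(6 + 15)² = -7*21² = -7*441 = -3087)
Y = 4 (Y = -2*(-2) = 4)
v*(h(4, 4) + Y*(-2)) = -3087*(1/(4 + 4) + 4*(-2)) = -3087*(1/8 - 8) = -3087*(⅛ - 8) = -3087*(-63/8) = 194481/8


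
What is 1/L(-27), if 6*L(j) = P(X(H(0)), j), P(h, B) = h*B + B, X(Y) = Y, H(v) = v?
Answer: -2/9 ≈ -0.22222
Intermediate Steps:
P(h, B) = B + B*h (P(h, B) = B*h + B = B + B*h)
L(j) = j/6 (L(j) = (j*(1 + 0))/6 = (j*1)/6 = j/6)
1/L(-27) = 1/((⅙)*(-27)) = 1/(-9/2) = -2/9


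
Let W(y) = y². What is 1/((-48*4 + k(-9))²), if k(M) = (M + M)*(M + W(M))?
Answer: 1/2214144 ≈ 4.5164e-7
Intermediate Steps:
k(M) = 2*M*(M + M²) (k(M) = (M + M)*(M + M²) = (2*M)*(M + M²) = 2*M*(M + M²))
1/((-48*4 + k(-9))²) = 1/((-48*4 + 2*(-9)²*(1 - 9))²) = 1/((-192 + 2*81*(-8))²) = 1/((-192 - 1296)²) = 1/((-1488)²) = 1/2214144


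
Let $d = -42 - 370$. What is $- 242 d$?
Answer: $99704$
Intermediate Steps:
$d = -412$ ($d = -42 - 370 = -412$)
$- 242 d = \left(-242\right) \left(-412\right) = 99704$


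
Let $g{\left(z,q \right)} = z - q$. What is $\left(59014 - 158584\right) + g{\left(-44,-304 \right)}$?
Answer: $-99310$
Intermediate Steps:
$\left(59014 - 158584\right) + g{\left(-44,-304 \right)} = \left(59014 - 158584\right) - -260 = -99570 + \left(-44 + 304\right) = -99570 + 260 = -99310$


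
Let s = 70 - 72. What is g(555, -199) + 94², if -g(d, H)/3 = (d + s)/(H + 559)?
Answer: 1059767/120 ≈ 8831.4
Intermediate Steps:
s = -2
g(d, H) = -3*(-2 + d)/(559 + H) (g(d, H) = -3*(d - 2)/(H + 559) = -3*(-2 + d)/(559 + H))
g(555, -199) + 94² = 3*(2 - 1*555)/(559 - 199) + 94² = 3*(2 - 555)/360 + 8836 = 3*(1/360)*(-553) + 8836 = -553/120 + 8836 = 1059767/120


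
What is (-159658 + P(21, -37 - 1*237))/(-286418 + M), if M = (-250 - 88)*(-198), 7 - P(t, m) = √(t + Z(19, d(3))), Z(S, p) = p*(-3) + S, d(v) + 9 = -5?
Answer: 159651/219494 + √82/219494 ≈ 0.72740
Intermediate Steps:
d(v) = -14 (d(v) = -9 - 5 = -14)
Z(S, p) = S - 3*p (Z(S, p) = -3*p + S = S - 3*p)
P(t, m) = 7 - √(61 + t) (P(t, m) = 7 - √(t + (19 - 3*(-14))) = 7 - √(t + (19 + 42)) = 7 - √(t + 61) = 7 - √(61 + t))
M = 66924 (M = -338*(-198) = 66924)
(-159658 + P(21, -37 - 1*237))/(-286418 + M) = (-159658 + (7 - √(61 + 21)))/(-286418 + 66924) = (-159658 + (7 - √82))/(-219494) = (-159651 - √82)*(-1/219494) = 159651/219494 + √82/219494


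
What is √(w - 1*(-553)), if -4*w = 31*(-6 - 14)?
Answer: 2*√177 ≈ 26.608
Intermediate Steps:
w = 155 (w = -31*(-6 - 14)/4 = -31*(-20)/4 = -¼*(-620) = 155)
√(w - 1*(-553)) = √(155 - 1*(-553)) = √(155 + 553) = √708 = 2*√177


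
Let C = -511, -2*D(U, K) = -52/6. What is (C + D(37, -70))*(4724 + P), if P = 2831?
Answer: -11483600/3 ≈ -3.8279e+6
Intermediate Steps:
D(U, K) = 13/3 (D(U, K) = -(-26)/6 = -½*(-26/3) = 13/3)
(C + D(37, -70))*(4724 + P) = (-511 + 13/3)*(4724 + 2831) = -1520/3*7555 = -11483600/3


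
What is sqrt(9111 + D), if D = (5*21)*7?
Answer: 3*sqrt(1094) ≈ 99.227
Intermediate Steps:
D = 735 (D = 105*7 = 735)
sqrt(9111 + D) = sqrt(9111 + 735) = sqrt(9846) = 3*sqrt(1094)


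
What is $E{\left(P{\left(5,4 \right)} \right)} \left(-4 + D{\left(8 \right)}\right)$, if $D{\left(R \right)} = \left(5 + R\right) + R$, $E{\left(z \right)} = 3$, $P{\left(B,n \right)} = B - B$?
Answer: $51$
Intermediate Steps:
$P{\left(B,n \right)} = 0$
$D{\left(R \right)} = 5 + 2 R$
$E{\left(P{\left(5,4 \right)} \right)} \left(-4 + D{\left(8 \right)}\right) = 3 \left(-4 + \left(5 + 2 \cdot 8\right)\right) = 3 \left(-4 + \left(5 + 16\right)\right) = 3 \left(-4 + 21\right) = 3 \cdot 17 = 51$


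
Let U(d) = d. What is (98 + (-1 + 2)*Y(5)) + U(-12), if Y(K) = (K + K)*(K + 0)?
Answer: 136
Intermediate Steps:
Y(K) = 2*K² (Y(K) = (2*K)*K = 2*K²)
(98 + (-1 + 2)*Y(5)) + U(-12) = (98 + (-1 + 2)*(2*5²)) - 12 = (98 + 1*(2*25)) - 12 = (98 + 1*50) - 12 = (98 + 50) - 12 = 148 - 12 = 136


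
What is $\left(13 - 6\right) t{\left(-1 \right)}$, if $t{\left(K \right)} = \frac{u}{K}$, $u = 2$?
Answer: $-14$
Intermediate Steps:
$t{\left(K \right)} = \frac{2}{K}$
$\left(13 - 6\right) t{\left(-1 \right)} = \left(13 - 6\right) \frac{2}{-1} = 7 \cdot 2 \left(-1\right) = 7 \left(-2\right) = -14$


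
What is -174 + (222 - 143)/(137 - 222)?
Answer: -14869/85 ≈ -174.93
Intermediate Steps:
-174 + (222 - 143)/(137 - 222) = -174 + 79/(-85) = -174 + 79*(-1/85) = -174 - 79/85 = -14869/85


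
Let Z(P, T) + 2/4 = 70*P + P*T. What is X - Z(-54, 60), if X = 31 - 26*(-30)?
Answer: 15663/2 ≈ 7831.5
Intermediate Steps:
Z(P, T) = -½ + 70*P + P*T (Z(P, T) = -½ + (70*P + P*T) = -½ + 70*P + P*T)
X = 811 (X = 31 + 780 = 811)
X - Z(-54, 60) = 811 - (-½ + 70*(-54) - 54*60) = 811 - (-½ - 3780 - 3240) = 811 - 1*(-14041/2) = 811 + 14041/2 = 15663/2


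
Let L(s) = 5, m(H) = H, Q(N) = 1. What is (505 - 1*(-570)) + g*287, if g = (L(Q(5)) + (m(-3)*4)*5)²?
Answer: 869250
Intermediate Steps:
g = 3025 (g = (5 - 3*4*5)² = (5 - 12*5)² = (5 - 60)² = (-55)² = 3025)
(505 - 1*(-570)) + g*287 = (505 - 1*(-570)) + 3025*287 = (505 + 570) + 868175 = 1075 + 868175 = 869250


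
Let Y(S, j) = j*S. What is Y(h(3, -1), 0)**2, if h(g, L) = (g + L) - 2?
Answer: 0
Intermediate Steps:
h(g, L) = -2 + L + g (h(g, L) = (L + g) - 2 = -2 + L + g)
Y(S, j) = S*j
Y(h(3, -1), 0)**2 = ((-2 - 1 + 3)*0)**2 = (0*0)**2 = 0**2 = 0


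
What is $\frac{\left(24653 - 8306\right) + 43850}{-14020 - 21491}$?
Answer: $- \frac{60197}{35511} \approx -1.6952$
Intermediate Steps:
$\frac{\left(24653 - 8306\right) + 43850}{-14020 - 21491} = \frac{16347 + 43850}{-35511} = 60197 \left(- \frac{1}{35511}\right) = - \frac{60197}{35511}$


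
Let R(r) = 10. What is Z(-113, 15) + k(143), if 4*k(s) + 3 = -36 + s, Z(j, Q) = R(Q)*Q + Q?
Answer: 191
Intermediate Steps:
Z(j, Q) = 11*Q (Z(j, Q) = 10*Q + Q = 11*Q)
k(s) = -39/4 + s/4 (k(s) = -3/4 + (-36 + s)/4 = -3/4 + (-9 + s/4) = -39/4 + s/4)
Z(-113, 15) + k(143) = 11*15 + (-39/4 + (1/4)*143) = 165 + (-39/4 + 143/4) = 165 + 26 = 191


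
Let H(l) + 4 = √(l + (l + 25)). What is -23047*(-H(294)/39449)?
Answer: -92188/39449 + 23047*√613/39449 ≈ 12.128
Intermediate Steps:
H(l) = -4 + √(25 + 2*l) (H(l) = -4 + √(l + (l + 25)) = -4 + √(l + (25 + l)) = -4 + √(25 + 2*l))
-23047*(-H(294)/39449) = -(92188/39449 - 23047*√(25 + 2*294)/39449) = -(92188/39449 - 23047*√(25 + 588)/39449) = -(92188/39449 - 23047*√613/39449) = -23047*(4/39449 - √613/39449) = -92188/39449 + 23047*√613/39449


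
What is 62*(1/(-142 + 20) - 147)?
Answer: -555985/61 ≈ -9114.5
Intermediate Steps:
62*(1/(-142 + 20) - 147) = 62*(1/(-122) - 147) = 62*(-1/122 - 147) = 62*(-17935/122) = -555985/61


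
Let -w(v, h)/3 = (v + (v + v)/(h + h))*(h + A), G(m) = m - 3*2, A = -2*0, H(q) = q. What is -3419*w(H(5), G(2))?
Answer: -153855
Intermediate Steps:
A = 0
G(m) = -6 + m (G(m) = m - 6 = -6 + m)
w(v, h) = -3*h*(v + v/h) (w(v, h) = -3*(v + (v + v)/(h + h))*(h + 0) = -3*(v + (2*v)/((2*h)))*h = -3*(v + (2*v)*(1/(2*h)))*h = -3*(v + v/h)*h = -3*h*(v + v/h))
-3419*w(H(5), G(2)) = -(-10257)*5*(1 + (-6 + 2)) = -(-10257)*5*(1 - 4) = -(-10257)*5*(-3) = -3419*45 = -153855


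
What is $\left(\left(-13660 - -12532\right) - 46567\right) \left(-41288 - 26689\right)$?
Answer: $3242163015$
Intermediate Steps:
$\left(\left(-13660 - -12532\right) - 46567\right) \left(-41288 - 26689\right) = \left(\left(-13660 + 12532\right) - 46567\right) \left(-67977\right) = \left(-1128 - 46567\right) \left(-67977\right) = \left(-47695\right) \left(-67977\right) = 3242163015$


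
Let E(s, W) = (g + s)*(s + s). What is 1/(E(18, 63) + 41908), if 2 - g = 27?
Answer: 1/41656 ≈ 2.4006e-5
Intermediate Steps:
g = -25 (g = 2 - 1*27 = 2 - 27 = -25)
E(s, W) = 2*s*(-25 + s) (E(s, W) = (-25 + s)*(s + s) = (-25 + s)*(2*s) = 2*s*(-25 + s))
1/(E(18, 63) + 41908) = 1/(2*18*(-25 + 18) + 41908) = 1/(2*18*(-7) + 41908) = 1/(-252 + 41908) = 1/41656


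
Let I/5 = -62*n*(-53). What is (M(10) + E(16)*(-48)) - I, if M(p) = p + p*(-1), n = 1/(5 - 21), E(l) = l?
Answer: 2071/8 ≈ 258.88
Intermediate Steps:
n = -1/16 (n = 1/(-16) = -1/16 ≈ -0.062500)
I = -8215/8 (I = 5*(-62*(-1/16)*(-53)) = 5*((31/8)*(-53)) = 5*(-1643/8) = -8215/8 ≈ -1026.9)
M(p) = 0 (M(p) = p - p = 0)
(M(10) + E(16)*(-48)) - I = (0 + 16*(-48)) - 1*(-8215/8) = (0 - 768) + 8215/8 = -768 + 8215/8 = 2071/8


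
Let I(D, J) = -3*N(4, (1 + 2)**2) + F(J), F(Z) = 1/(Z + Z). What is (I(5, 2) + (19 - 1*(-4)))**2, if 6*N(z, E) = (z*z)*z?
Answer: 1225/16 ≈ 76.563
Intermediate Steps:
F(Z) = 1/(2*Z)
N(z, E) = z**3/6 (N(z, E) = ((z*z)*z)/6 = (z**2*z)/6 = z**3/6)
I(D, J) = -32 + 1/(2*J) (I(D, J) = -4**3/2 + 1/(2*J) = -64/2 + 1/(2*J) = -3*32/3 + 1/(2*J) = -32 + 1/(2*J))
(I(5, 2) + (19 - 1*(-4)))**2 = ((-32 + (1/2)/2) + (19 - 1*(-4)))**2 = ((-32 + (1/2)*(1/2)) + (19 + 4))**2 = ((-32 + 1/4) + 23)**2 = (-127/4 + 23)**2 = (-35/4)**2 = 1225/16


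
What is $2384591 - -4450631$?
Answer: $6835222$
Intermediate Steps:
$2384591 - -4450631 = 2384591 + 4450631 = 6835222$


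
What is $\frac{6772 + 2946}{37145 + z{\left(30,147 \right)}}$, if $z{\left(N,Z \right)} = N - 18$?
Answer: $\frac{9718}{37157} \approx 0.26154$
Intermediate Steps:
$z{\left(N,Z \right)} = -18 + N$
$\frac{6772 + 2946}{37145 + z{\left(30,147 \right)}} = \frac{6772 + 2946}{37145 + \left(-18 + 30\right)} = \frac{9718}{37145 + 12} = \frac{9718}{37157}$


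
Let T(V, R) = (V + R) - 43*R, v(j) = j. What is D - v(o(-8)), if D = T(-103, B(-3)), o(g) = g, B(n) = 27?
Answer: -1229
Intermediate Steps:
T(V, R) = V - 42*R (T(V, R) = (R + V) - 43*R = V - 42*R)
D = -1237 (D = -103 - 42*27 = -103 - 1134 = -1237)
D - v(o(-8)) = -1237 - 1*(-8) = -1237 + 8 = -1229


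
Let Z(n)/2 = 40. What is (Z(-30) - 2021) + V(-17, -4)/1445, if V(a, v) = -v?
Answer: -2804741/1445 ≈ -1941.0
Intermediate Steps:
Z(n) = 80 (Z(n) = 2*40 = 80)
(Z(-30) - 2021) + V(-17, -4)/1445 = (80 - 2021) - 1*(-4)/1445 = -1941 + 4*(1/1445) = -1941 + 4/1445 = -2804741/1445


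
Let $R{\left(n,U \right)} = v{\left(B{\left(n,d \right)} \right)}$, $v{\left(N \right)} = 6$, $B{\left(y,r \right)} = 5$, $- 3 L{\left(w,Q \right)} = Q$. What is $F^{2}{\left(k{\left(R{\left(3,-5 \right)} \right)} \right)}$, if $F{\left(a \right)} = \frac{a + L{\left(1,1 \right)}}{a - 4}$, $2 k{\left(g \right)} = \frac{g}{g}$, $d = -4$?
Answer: $\frac{1}{441} \approx 0.0022676$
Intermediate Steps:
$L{\left(w,Q \right)} = - \frac{Q}{3}$
$R{\left(n,U \right)} = 6$
$k{\left(g \right)} = \frac{1}{2}$ ($k{\left(g \right)} = \frac{g \frac{1}{g}}{2} = \frac{1}{2} \cdot 1 = \frac{1}{2}$)
$F{\left(a \right)} = \frac{- \frac{1}{3} + a}{-4 + a}$ ($F{\left(a \right)} = \frac{a - \frac{1}{3}}{a - 4} = \frac{a - \frac{1}{3}}{-4 + a} = \frac{- \frac{1}{3} + a}{-4 + a}$)
$F^{2}{\left(k{\left(R{\left(3,-5 \right)} \right)} \right)} = \left(\frac{- \frac{1}{3} + \frac{1}{2}}{-4 + \frac{1}{2}}\right)^{2} = \left(\frac{1}{- \frac{7}{2}} \cdot \frac{1}{6}\right)^{2} = \left(\left(- \frac{2}{7}\right) \frac{1}{6}\right)^{2} = \left(- \frac{1}{21}\right)^{2} = \frac{1}{441}$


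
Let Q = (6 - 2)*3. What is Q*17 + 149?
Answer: 353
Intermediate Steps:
Q = 12 (Q = 4*3 = 12)
Q*17 + 149 = 12*17 + 149 = 204 + 149 = 353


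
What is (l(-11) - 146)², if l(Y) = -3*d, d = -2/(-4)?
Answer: 87025/4 ≈ 21756.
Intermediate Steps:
d = ½ (d = -2*(-¼) = ½ ≈ 0.50000)
l(Y) = -3/2 (l(Y) = -3*½ = -3/2)
(l(-11) - 146)² = (-3/2 - 146)² = (-295/2)² = 87025/4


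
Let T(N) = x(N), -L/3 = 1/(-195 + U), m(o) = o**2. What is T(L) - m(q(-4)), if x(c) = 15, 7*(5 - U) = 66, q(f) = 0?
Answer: 15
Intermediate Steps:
U = -31/7 (U = 5 - 1/7*66 = 5 - 66/7 = -31/7 ≈ -4.4286)
L = 21/1396 (L = -3/(-195 - 31/7) = -3/(-1396/7) = -3*(-7/1396) = 21/1396 ≈ 0.015043)
T(N) = 15
T(L) - m(q(-4)) = 15 - 1*0**2 = 15 - 1*0 = 15 + 0 = 15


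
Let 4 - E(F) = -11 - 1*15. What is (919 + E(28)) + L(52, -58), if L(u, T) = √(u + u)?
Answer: 949 + 2*√26 ≈ 959.20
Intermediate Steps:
E(F) = 30 (E(F) = 4 - (-11 - 1*15) = 4 - (-11 - 15) = 4 - 1*(-26) = 4 + 26 = 30)
L(u, T) = √2*√u (L(u, T) = √(2*u) = √2*√u)
(919 + E(28)) + L(52, -58) = (919 + 30) + √2*√52 = 949 + √2*(2*√13) = 949 + 2*√26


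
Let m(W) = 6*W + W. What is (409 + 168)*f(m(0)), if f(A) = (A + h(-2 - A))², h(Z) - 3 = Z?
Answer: 577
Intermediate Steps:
h(Z) = 3 + Z
m(W) = 7*W
f(A) = 1 (f(A) = (A + (3 + (-2 - A)))² = (A + (1 - A))² = 1² = 1)
(409 + 168)*f(m(0)) = (409 + 168)*1 = 577*1 = 577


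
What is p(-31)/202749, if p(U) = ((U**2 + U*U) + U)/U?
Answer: -61/202749 ≈ -0.00030086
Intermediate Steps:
p(U) = (U + 2*U**2)/U (p(U) = ((U**2 + U**2) + U)/U = (2*U**2 + U)/U = (U + 2*U**2)/U)
p(-31)/202749 = (1 + 2*(-31))/202749 = (1 - 62)*(1/202749) = -61*1/202749 = -61/202749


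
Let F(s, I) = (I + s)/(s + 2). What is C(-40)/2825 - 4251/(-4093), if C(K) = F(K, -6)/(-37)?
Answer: 8442285586/8128595675 ≈ 1.0386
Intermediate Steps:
F(s, I) = (I + s)/(2 + s)
C(K) = -(-6 + K)/(37*(2 + K)) (C(K) = ((-6 + K)/(2 + K))/(-37) = ((-6 + K)/(2 + K))*(-1/37) = -(-6 + K)/(37*(2 + K)))
C(-40)/2825 - 4251/(-4093) = ((6 - 1*(-40))/(37*(2 - 40)))/2825 - 4251/(-4093) = ((1/37)*(6 + 40)/(-38))*(1/2825) - 4251*(-1/4093) = ((1/37)*(-1/38)*46)*(1/2825) + 4251/4093 = -23/703*1/2825 + 4251/4093 = -23/1985975 + 4251/4093 = 8442285586/8128595675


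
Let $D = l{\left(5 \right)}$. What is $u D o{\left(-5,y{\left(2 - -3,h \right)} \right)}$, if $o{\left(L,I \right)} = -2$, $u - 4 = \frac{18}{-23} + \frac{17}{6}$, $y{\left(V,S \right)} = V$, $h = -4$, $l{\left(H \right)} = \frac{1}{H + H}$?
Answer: $- \frac{167}{138} \approx -1.2101$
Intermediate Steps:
$l{\left(H \right)} = \frac{1}{2 H}$
$u = \frac{835}{138}$ ($u = 4 + \left(\frac{18}{-23} + \frac{17}{6}\right) = 4 + \left(18 \left(- \frac{1}{23}\right) + 17 \cdot \frac{1}{6}\right) = 4 + \left(- \frac{18}{23} + \frac{17}{6}\right) = 4 + \frac{283}{138} = \frac{835}{138} \approx 6.0507$)
$D = \frac{1}{10}$ ($D = \frac{1}{2 \cdot 5} = \frac{1}{2} \cdot \frac{1}{5} = \frac{1}{10} \approx 0.1$)
$u D o{\left(-5,y{\left(2 - -3,h \right)} \right)} = \frac{835}{138} \cdot \frac{1}{10} \left(-2\right) = \frac{167}{276} \left(-2\right) = - \frac{167}{138}$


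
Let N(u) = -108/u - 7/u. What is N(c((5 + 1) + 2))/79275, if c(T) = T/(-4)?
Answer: 23/31710 ≈ 0.00072532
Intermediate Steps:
c(T) = -T/4 (c(T) = T*(-1/4) = -T/4)
N(u) = -115/u
N(c((5 + 1) + 2))/79275 = -115*(-4/((5 + 1) + 2))/79275 = -115*(-4/(6 + 2))*(1/79275) = -115/((-1/4*8))*(1/79275) = -115/(-2)*(1/79275) = -115*(-1/2)*(1/79275) = (115/2)*(1/79275) = 23/31710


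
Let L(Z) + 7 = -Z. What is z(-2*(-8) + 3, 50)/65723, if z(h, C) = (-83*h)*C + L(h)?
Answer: -11268/9389 ≈ -1.2001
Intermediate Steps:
L(Z) = -7 - Z
z(h, C) = -7 - h - 83*C*h (z(h, C) = (-83*h)*C + (-7 - h) = -83*C*h + (-7 - h) = -7 - h - 83*C*h)
z(-2*(-8) + 3, 50)/65723 = (-7 - (-2*(-8) + 3) - 83*50*(-2*(-8) + 3))/65723 = (-7 - (16 + 3) - 83*50*(16 + 3))*(1/65723) = (-7 - 1*19 - 83*50*19)*(1/65723) = (-7 - 19 - 78850)*(1/65723) = -78876*1/65723 = -11268/9389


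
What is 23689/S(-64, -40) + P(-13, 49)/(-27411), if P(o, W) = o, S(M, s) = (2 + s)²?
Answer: 649357951/39581484 ≈ 16.406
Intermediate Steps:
23689/S(-64, -40) + P(-13, 49)/(-27411) = 23689/((2 - 40)²) - 13/(-27411) = 23689/((-38)²) - 13*(-1/27411) = 23689/1444 + 13/27411 = 649357951/39581484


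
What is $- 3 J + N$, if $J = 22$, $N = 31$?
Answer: $-35$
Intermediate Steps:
$- 3 J + N = \left(-3\right) 22 + 31 = -66 + 31 = -35$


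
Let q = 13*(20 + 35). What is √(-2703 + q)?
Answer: 2*I*√497 ≈ 44.587*I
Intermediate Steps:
q = 715 (q = 13*55 = 715)
√(-2703 + q) = √(-2703 + 715) = √(-1988) = 2*I*√497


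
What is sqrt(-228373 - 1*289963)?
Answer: 8*I*sqrt(8099) ≈ 719.96*I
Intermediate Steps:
sqrt(-228373 - 1*289963) = sqrt(-228373 - 289963) = sqrt(-518336) = 8*I*sqrt(8099)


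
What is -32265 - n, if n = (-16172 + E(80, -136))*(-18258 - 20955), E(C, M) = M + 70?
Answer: -636772959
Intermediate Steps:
E(C, M) = 70 + M
n = 636740694 (n = (-16172 + (70 - 136))*(-18258 - 20955) = (-16172 - 66)*(-39213) = -16238*(-39213) = 636740694)
-32265 - n = -32265 - 1*636740694 = -32265 - 636740694 = -636772959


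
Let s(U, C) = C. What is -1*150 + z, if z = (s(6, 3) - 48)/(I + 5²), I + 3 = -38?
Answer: -2355/16 ≈ -147.19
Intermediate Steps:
I = -41 (I = -3 - 38 = -41)
z = 45/16 (z = (3 - 48)/(-41 + 5²) = -45/(-41 + 25) = -45/(-16) = -45*(-1/16) = 45/16 ≈ 2.8125)
-1*150 + z = -1*150 + 45/16 = -150 + 45/16 = -2355/16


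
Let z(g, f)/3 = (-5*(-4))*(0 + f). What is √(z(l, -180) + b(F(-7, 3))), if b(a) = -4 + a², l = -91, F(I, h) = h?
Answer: I*√10795 ≈ 103.9*I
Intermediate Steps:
z(g, f) = 60*f (z(g, f) = 3*((-5*(-4))*(0 + f)) = 3*(20*f) = 60*f)
√(z(l, -180) + b(F(-7, 3))) = √(60*(-180) + (-4 + 3²)) = √(-10800 + (-4 + 9)) = √(-10800 + 5) = √(-10795) = I*√10795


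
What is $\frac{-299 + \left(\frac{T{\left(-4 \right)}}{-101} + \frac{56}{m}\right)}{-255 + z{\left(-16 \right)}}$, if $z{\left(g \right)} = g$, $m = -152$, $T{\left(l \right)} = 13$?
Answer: $\frac{574735}{520049} \approx 1.1052$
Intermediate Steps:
$\frac{-299 + \left(\frac{T{\left(-4 \right)}}{-101} + \frac{56}{m}\right)}{-255 + z{\left(-16 \right)}} = \frac{-299 + \left(\frac{13}{-101} + \frac{56}{-152}\right)}{-255 - 16} = \frac{-299 + \left(13 \left(- \frac{1}{101}\right) + 56 \left(- \frac{1}{152}\right)\right)}{-271} = \left(-299 - \frac{954}{1919}\right) \left(- \frac{1}{271}\right) = \left(- \frac{574735}{1919}\right) \left(- \frac{1}{271}\right) = \frac{574735}{520049}$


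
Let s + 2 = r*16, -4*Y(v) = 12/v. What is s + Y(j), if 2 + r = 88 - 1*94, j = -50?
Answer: -6497/50 ≈ -129.94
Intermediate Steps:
Y(v) = -3/v
r = -8 (r = -2 + (88 - 1*94) = -2 + (88 - 94) = -2 - 6 = -8)
s = -130 (s = -2 - 8*16 = -2 - 128 = -130)
s + Y(j) = -130 - 3/(-50) = -130 - 3*(-1/50) = -130 + 3/50 = -6497/50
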